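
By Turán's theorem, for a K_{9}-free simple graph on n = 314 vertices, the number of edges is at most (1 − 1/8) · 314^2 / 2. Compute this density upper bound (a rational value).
Turán density bound = (7/8) · 314^2/2 = 172543/4 ≈ 43135.75

Turán's theorem: ex(n, K_{r+1}) is achieved by the complete r-partite Turán graph T(n, r) with parts as balanced as possible, and is at most (1 − 1/r) · n^2/2. For r = 8, n = 314: the density bound is (7/8) · 98596/2 = 172543/4 ≈ 43135.75. The integer-valued extremum is e(T(314, 8)) = 43135, which is strictly less than the density bound 172543/4 since 8 ∤ 314 (the parts of T(314, 8) cannot all be equal).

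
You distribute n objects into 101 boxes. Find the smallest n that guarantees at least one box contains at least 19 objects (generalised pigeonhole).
n = (19 − 1)·101 + 1 = 1819

By the generalised pigeonhole principle, to guarantee some box contains ≥ r objects we need more than (r − 1) · k objects total. Threshold: n = (r − 1) · k + 1. With r = 19 and k = 101: n = 18 · 101 + 1 = 1818 + 1 = 1819. For n = 1818 = 18 · 101, we can put exactly 18 objects in every box, avoiding 19 in any single one — so 1819 is tight.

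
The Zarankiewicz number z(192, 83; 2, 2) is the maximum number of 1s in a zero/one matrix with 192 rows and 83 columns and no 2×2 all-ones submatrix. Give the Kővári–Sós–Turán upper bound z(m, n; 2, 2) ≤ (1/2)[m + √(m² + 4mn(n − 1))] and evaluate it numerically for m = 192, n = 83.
z(192, 83; 2, 2) ≤ (1/2)[192 + √(192² + 4·192·83·82)] = (1/2)[192 + √5263872] = 1243.1565

Kővári–Sós–Turán: let r_1, ..., r_192 be the row sums and z = Σ r_i the total number of 1s. Each pair of columns can share at most one row with both entries 1 (else a 2×2 all-ones block appears), so Σ_i C(r_i, 2) ≤ C(83, 2) = 3403. By convexity Σ_i C(r_i, 2) ≥ 192·C(z/192, 2) = z(z − 192)/(2·192), giving z² − 192z − 192·83·82 ≤ 0 and hence z ≤ (1/2)[192 + √(36864 + 4·1306752)] = (1/2)[192 + √5263872] ≈ (1/2)(192 + 2294.313) = 1243.1565.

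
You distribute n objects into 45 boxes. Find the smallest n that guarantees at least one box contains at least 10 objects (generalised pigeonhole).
n = (10 − 1)·45 + 1 = 406

By the generalised pigeonhole principle, to guarantee some box contains ≥ r objects we need more than (r − 1) · k objects total. Threshold: n = (r − 1) · k + 1. With r = 10 and k = 45: n = 9 · 45 + 1 = 405 + 1 = 406. For n = 405 = 9 · 45, we can put exactly 9 objects in every box, avoiding 10 in any single one — so 406 is tight.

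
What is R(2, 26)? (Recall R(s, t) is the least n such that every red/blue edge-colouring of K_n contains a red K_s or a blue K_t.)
R(2, 26) = 26

R(2, k) = k for all k ≥ 2: in a 2-colouring of K_k, either some edge is red (a red K_2) or all edges are blue (a blue K_k). And K_{25} coloured all-blue has no blue K_26, so R(2, 26) > 25. Hence R(2, 26) = 26.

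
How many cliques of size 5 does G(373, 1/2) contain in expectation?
E[# K_5] = C(373, 5) · (1/2)^C(5, 2) = 58569636069 / 2^10 ≈ 57196910.223633

For each 5-subset S of vertices (there are C(373, 5) = 58569636069 such S), let X_S = 1 if S induces a K_5 (all C(5, 2) = 10 edges present). Then P(X_S = 1) = (1/2)^10 = 1/1024. By linearity of expectation, E[# K_5] = C(373, 5) · (1/2)^10 = 58569636069 / 1024 ≈ 57196910.223633.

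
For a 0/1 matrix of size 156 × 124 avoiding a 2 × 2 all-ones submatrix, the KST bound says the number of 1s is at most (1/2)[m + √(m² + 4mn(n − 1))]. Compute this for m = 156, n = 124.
z(156, 124; 2, 2) ≤ (1/2)[156 + √(156² + 4·156·124·123)] = (1/2)[156 + √9541584] = 1622.4727

Kővári–Sós–Turán: let r_1, ..., r_156 be the row sums and z = Σ r_i the total number of 1s. Each pair of columns can share at most one row with both entries 1 (else a 2×2 all-ones block appears), so Σ_i C(r_i, 2) ≤ C(124, 2) = 7626. By convexity Σ_i C(r_i, 2) ≥ 156·C(z/156, 2) = z(z − 156)/(2·156), giving z² − 156z − 156·124·123 ≤ 0 and hence z ≤ (1/2)[156 + √(24336 + 4·2379312)] = (1/2)[156 + √9541584] ≈ (1/2)(156 + 3088.9455) = 1622.4727.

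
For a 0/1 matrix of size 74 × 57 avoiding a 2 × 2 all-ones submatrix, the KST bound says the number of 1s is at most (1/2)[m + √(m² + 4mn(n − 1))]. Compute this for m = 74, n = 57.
z(74, 57; 2, 2) ≤ (1/2)[74 + √(74² + 4·74·57·56)] = (1/2)[74 + √950308] = 524.4187

Kővári–Sós–Turán: let r_1, ..., r_74 be the row sums and z = Σ r_i the total number of 1s. Each pair of columns can share at most one row with both entries 1 (else a 2×2 all-ones block appears), so Σ_i C(r_i, 2) ≤ C(57, 2) = 1596. By convexity Σ_i C(r_i, 2) ≥ 74·C(z/74, 2) = z(z − 74)/(2·74), giving z² − 74z − 74·57·56 ≤ 0 and hence z ≤ (1/2)[74 + √(5476 + 4·236208)] = (1/2)[74 + √950308] ≈ (1/2)(74 + 974.8374) = 524.4187.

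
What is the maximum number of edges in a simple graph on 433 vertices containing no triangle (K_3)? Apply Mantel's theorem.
ex(433, K_3) = ⌊433^2/4⌋ = 46872

Mantel (1907): a triangle-free graph on n vertices has at most ⌊n^2/4⌋ edges, with equality for the complete bipartite graph K_{⌊n/2⌋, ⌈n/2⌉}. For n = 433: ⌊433^2/4⌋ = ⌊187489/4⌋ = 46872. The extremal graph is K_{216, 217}, which has 216·217 = 46872 edges.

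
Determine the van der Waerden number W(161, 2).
W(161, 2) = 161 + 1 = 162

A 2-term AP is any pair of integers, so a monochromatic 2-AP exists iff some colour is used at least twice. With 161 colours, the colouring i ↦ i on {1, ..., 161} uses each colour once, avoiding any monochromatic pair, so W(161, 2) > 161. For {1, ..., 162}, pigeonhole forces two integers of the same colour, which form a monochromatic 2-AP. Hence W(161, 2) = 162.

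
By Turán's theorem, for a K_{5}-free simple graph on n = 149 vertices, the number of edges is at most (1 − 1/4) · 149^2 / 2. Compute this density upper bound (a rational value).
Turán density bound = (3/4) · 149^2/2 = 66603/8 ≈ 8325.375

Turán's theorem: ex(n, K_{r+1}) is achieved by the complete r-partite Turán graph T(n, r) with parts as balanced as possible, and is at most (1 − 1/r) · n^2/2. For r = 4, n = 149: the density bound is (3/4) · 22201/2 = 66603/8 ≈ 8325.375. The integer-valued extremum is e(T(149, 4)) = 8325, which is strictly less than the density bound 66603/8 since 4 ∤ 149 (the parts of T(149, 4) cannot all be equal).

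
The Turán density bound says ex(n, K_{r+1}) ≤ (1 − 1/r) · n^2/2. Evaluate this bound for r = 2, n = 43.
Turán density bound = (1/2) · 43^2/2 = 1849/4 ≈ 462.25

Turán's theorem: ex(n, K_{r+1}) is achieved by the complete r-partite Turán graph T(n, r) with parts as balanced as possible, and is at most (1 − 1/r) · n^2/2. For r = 2, n = 43: the density bound is (1/2) · 1849/2 = 1849/4 ≈ 462.25. The integer-valued extremum is e(T(43, 2)) = 462, which is strictly less than the density bound 1849/4 since 2 ∤ 43 (the parts of T(43, 2) cannot all be equal).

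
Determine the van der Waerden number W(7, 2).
W(7, 2) = 7 + 1 = 8

A 2-term AP is any pair of integers, so a monochromatic 2-AP exists iff some colour is used at least twice. With 7 colours, the colouring i ↦ i on {1, ..., 7} uses each colour once, avoiding any monochromatic pair, so W(7, 2) > 7. For {1, ..., 8}, pigeonhole forces two integers of the same colour, which form a monochromatic 2-AP. Hence W(7, 2) = 8.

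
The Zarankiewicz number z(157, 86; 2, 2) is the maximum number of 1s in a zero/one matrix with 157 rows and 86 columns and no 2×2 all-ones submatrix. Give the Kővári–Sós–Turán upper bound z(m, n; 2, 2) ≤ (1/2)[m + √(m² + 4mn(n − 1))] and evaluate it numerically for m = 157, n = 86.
z(157, 86; 2, 2) ≤ (1/2)[157 + √(157² + 4·157·86·85)] = (1/2)[157 + √4615329] = 1152.6658

Kővári–Sós–Turán: let r_1, ..., r_157 be the row sums and z = Σ r_i the total number of 1s. Each pair of columns can share at most one row with both entries 1 (else a 2×2 all-ones block appears), so Σ_i C(r_i, 2) ≤ C(86, 2) = 3655. By convexity Σ_i C(r_i, 2) ≥ 157·C(z/157, 2) = z(z − 157)/(2·157), giving z² − 157z − 157·86·85 ≤ 0 and hence z ≤ (1/2)[157 + √(24649 + 4·1147670)] = (1/2)[157 + √4615329] ≈ (1/2)(157 + 2148.3317) = 1152.6658.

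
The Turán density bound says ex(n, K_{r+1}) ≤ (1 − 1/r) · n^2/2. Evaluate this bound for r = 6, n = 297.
Turán density bound = (5/6) · 297^2/2 = 147015/4 ≈ 36753.75

Turán's theorem: ex(n, K_{r+1}) is achieved by the complete r-partite Turán graph T(n, r) with parts as balanced as possible, and is at most (1 − 1/r) · n^2/2. For r = 6, n = 297: the density bound is (5/6) · 88209/2 = 147015/4 ≈ 36753.75. The integer-valued extremum is e(T(297, 6)) = 36753, which is strictly less than the density bound 147015/4 since 6 ∤ 297 (the parts of T(297, 6) cannot all be equal).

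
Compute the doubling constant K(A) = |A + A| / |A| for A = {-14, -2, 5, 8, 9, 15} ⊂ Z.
K = |A + A| / |A| = 20/6 = 10/3

Enumerate A + A = {a + b : a, b ∈ A}. With |A| = 6, there are |A|^2 = 36 ordered sum pairs; collecting distinct values, A + A = {-28, -16, -9, -6, -5, -4, 1, 3, 6, 7, 10, 13, 14, 16, 17, 18, 20, 23, 24, 30}, so |A + A| = 20. Thus K = 20/6 = 10/3. For comparison, the minimum possible |A + A| over all 6-element sets is 2·6 − 1 = 11 (so min K = 11/6), attained only by arithmetic progressions.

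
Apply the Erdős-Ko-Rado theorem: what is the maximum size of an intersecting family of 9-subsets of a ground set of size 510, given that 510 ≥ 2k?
max |F| = C(509, 8) = 105733610925708909

Erdős-Ko-Rado (1961): when n ≥ 2k, max |F| = C(n−1, k−1). The bound is attained by the star {A : i ∈ A} for any fixed i ∈ [n]. Here C(510−1, 9−1) = C(509, 8) = 105733610925708909.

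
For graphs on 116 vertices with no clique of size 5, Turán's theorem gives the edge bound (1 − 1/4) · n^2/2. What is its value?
Turán density bound = (3/4) · 116^2/2 = 5046

Turán's theorem: ex(n, K_{r+1}) is achieved by the complete r-partite Turán graph T(n, r) with parts as balanced as possible, and is at most (1 − 1/r) · n^2/2. For r = 4, n = 116: the density bound is (3/4) · 13456/2 = 5046. Since 4 ∣ 116, the Turán graph T(116, 4) has parts of equal size 29, and its edge count e(T(116, 4)) = 5046 attains the density bound exactly.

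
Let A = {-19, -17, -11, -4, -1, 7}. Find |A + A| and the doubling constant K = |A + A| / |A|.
K = |A + A| / |A| = 20/6 = 10/3

Enumerate A + A = {a + b : a, b ∈ A}. With |A| = 6, there are |A|^2 = 36 ordered sum pairs; collecting distinct values, A + A = {-38, -36, -34, -30, -28, -23, -22, -21, -20, -18, -15, -12, -10, -8, -5, -4, -2, 3, 6, 14}, so |A + A| = 20. Thus K = 20/6 = 10/3. For comparison, the minimum possible |A + A| over all 6-element sets is 2·6 − 1 = 11 (so min K = 11/6), attained only by arithmetic progressions.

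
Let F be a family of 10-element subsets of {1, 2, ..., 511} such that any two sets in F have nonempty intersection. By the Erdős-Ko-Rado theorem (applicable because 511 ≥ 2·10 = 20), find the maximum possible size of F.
max |F| = C(510, 9) = 5991571285790171510

Erdős-Ko-Rado (1961): when n ≥ 2k, max |F| = C(n−1, k−1). The bound is attained by the star {A : i ∈ A} for any fixed i ∈ [n]. Here C(511−1, 10−1) = C(510, 9) = 5991571285790171510.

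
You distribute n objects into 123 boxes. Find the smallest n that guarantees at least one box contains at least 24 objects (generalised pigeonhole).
n = (24 − 1)·123 + 1 = 2830

By the generalised pigeonhole principle, to guarantee some box contains ≥ r objects we need more than (r − 1) · k objects total. Threshold: n = (r − 1) · k + 1. With r = 24 and k = 123: n = 23 · 123 + 1 = 2829 + 1 = 2830. For n = 2829 = 23 · 123, we can put exactly 23 objects in every box, avoiding 24 in any single one — so 2830 is tight.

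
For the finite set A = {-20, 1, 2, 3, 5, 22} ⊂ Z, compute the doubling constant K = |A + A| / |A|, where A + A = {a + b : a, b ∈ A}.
K = |A + A| / |A| = 18/6 = 3

Enumerate A + A = {a + b : a, b ∈ A}. With |A| = 6, there are |A|^2 = 36 ordered sum pairs; collecting distinct values, A + A = {-40, -19, -18, -17, -15, 2, 3, 4, 5, 6, 7, 8, 10, 23, 24, 25, 27, 44}, so |A + A| = 18. Thus K = 18/6 = 3. For comparison, the minimum possible |A + A| over all 6-element sets is 2·6 − 1 = 11 (so min K = 11/6), attained only by arithmetic progressions.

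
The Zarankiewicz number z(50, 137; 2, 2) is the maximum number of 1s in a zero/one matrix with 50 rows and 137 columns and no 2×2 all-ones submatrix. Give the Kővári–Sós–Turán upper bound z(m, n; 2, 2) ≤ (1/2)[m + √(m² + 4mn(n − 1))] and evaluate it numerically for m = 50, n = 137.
z(50, 137; 2, 2) ≤ (1/2)[50 + √(50² + 4·50·137·136)] = (1/2)[50 + √3728900] = 990.518

Kővári–Sós–Turán: let r_1, ..., r_50 be the row sums and z = Σ r_i the total number of 1s. Each pair of columns can share at most one row with both entries 1 (else a 2×2 all-ones block appears), so Σ_i C(r_i, 2) ≤ C(137, 2) = 9316. By convexity Σ_i C(r_i, 2) ≥ 50·C(z/50, 2) = z(z − 50)/(2·50), giving z² − 50z − 50·137·136 ≤ 0 and hence z ≤ (1/2)[50 + √(2500 + 4·931600)] = (1/2)[50 + √3728900] ≈ (1/2)(50 + 1931.036) = 990.518.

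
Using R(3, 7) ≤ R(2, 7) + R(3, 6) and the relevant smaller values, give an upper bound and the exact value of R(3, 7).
R(3, 7) ≤ R(2, 7) + R(3, 6) = 7 + 18 = 25; exact value R(3, 7) = 23.

The Erdős–Szekeres recurrence R(r, s) ≤ R(r−1, s) + R(r, s−1) applied to (r, s) = (3, 7) gives
  R(3, 7) ≤ R(2, 7) + R(3, 6) = 7 + 18 = 25.
(Recall R(2, k) = k and R is symmetric.) The recurrence is not tight here (it gives 25, but the exact value is R(3, 7) = 23); the tight upper bound requires a sharper argument than the simple recurrence, combined with a lower-bound construction on K_{22}.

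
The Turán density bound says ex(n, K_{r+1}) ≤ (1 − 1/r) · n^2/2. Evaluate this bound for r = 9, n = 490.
Turán density bound = (8/9) · 490^2/2 = 960400/9 ≈ 106711.1111

Turán's theorem: ex(n, K_{r+1}) is achieved by the complete r-partite Turán graph T(n, r) with parts as balanced as possible, and is at most (1 − 1/r) · n^2/2. For r = 9, n = 490: the density bound is (8/9) · 240100/2 = 960400/9 ≈ 106711.1111. The integer-valued extremum is e(T(490, 9)) = 106710, which is strictly less than the density bound 960400/9 since 9 ∤ 490 (the parts of T(490, 9) cannot all be equal).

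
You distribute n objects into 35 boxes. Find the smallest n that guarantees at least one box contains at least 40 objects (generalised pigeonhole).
n = (40 − 1)·35 + 1 = 1366

By the generalised pigeonhole principle, to guarantee some box contains ≥ r objects we need more than (r − 1) · k objects total. Threshold: n = (r − 1) · k + 1. With r = 40 and k = 35: n = 39 · 35 + 1 = 1365 + 1 = 1366. For n = 1365 = 39 · 35, we can put exactly 39 objects in every box, avoiding 40 in any single one — so 1366 is tight.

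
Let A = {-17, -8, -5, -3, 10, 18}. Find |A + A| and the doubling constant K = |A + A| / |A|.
K = |A + A| / |A| = 21/6 = 7/2

Enumerate A + A = {a + b : a, b ∈ A}. With |A| = 6, there are |A|^2 = 36 ordered sum pairs; collecting distinct values, A + A = {-34, -25, -22, -20, -16, -13, -11, -10, -8, -7, -6, 1, 2, 5, 7, 10, 13, 15, 20, 28, 36}, so |A + A| = 21. Thus K = 21/6 = 7/2. For comparison, the minimum possible |A + A| over all 6-element sets is 2·6 − 1 = 11 (so min K = 11/6), attained only by arithmetic progressions.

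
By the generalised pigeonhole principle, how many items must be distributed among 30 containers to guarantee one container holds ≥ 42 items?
n = (42 − 1)·30 + 1 = 1231

By the generalised pigeonhole principle, to guarantee some box contains ≥ r objects we need more than (r − 1) · k objects total. Threshold: n = (r − 1) · k + 1. With r = 42 and k = 30: n = 41 · 30 + 1 = 1230 + 1 = 1231. For n = 1230 = 41 · 30, we can put exactly 41 objects in every box, avoiding 42 in any single one — so 1231 is tight.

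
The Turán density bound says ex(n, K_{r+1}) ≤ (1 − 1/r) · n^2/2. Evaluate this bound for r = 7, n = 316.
Turán density bound = (6/7) · 316^2/2 = 299568/7 ≈ 42795.4286

Turán's theorem: ex(n, K_{r+1}) is achieved by the complete r-partite Turán graph T(n, r) with parts as balanced as possible, and is at most (1 − 1/r) · n^2/2. For r = 7, n = 316: the density bound is (6/7) · 99856/2 = 299568/7 ≈ 42795.4286. The integer-valued extremum is e(T(316, 7)) = 42795, which is strictly less than the density bound 299568/7 since 7 ∤ 316 (the parts of T(316, 7) cannot all be equal).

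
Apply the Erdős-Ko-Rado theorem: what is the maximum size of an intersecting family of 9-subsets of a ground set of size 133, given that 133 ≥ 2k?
max |F| = C(132, 8) = 1841416434000

Erdős-Ko-Rado (1961): when n ≥ 2k, max |F| = C(n−1, k−1). The bound is attained by the star {A : i ∈ A} for any fixed i ∈ [n]. Here C(133−1, 9−1) = C(132, 8) = 1841416434000.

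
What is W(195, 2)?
W(195, 2) = 195 + 1 = 196

A 2-term AP is any pair of integers, so a monochromatic 2-AP exists iff some colour is used at least twice. With 195 colours, the colouring i ↦ i on {1, ..., 195} uses each colour once, avoiding any monochromatic pair, so W(195, 2) > 195. For {1, ..., 196}, pigeonhole forces two integers of the same colour, which form a monochromatic 2-AP. Hence W(195, 2) = 196.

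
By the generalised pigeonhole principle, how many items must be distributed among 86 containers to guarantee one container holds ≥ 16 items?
n = (16 − 1)·86 + 1 = 1291

By the generalised pigeonhole principle, to guarantee some box contains ≥ r objects we need more than (r − 1) · k objects total. Threshold: n = (r − 1) · k + 1. With r = 16 and k = 86: n = 15 · 86 + 1 = 1290 + 1 = 1291. For n = 1290 = 15 · 86, we can put exactly 15 objects in every box, avoiding 16 in any single one — so 1291 is tight.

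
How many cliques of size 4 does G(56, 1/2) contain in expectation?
E[# K_4] = C(56, 4) · (1/2)^C(4, 2) = 367290 / 2^6 = 183645/32 = 5738.90625

For each 4-subset S of vertices (there are C(56, 4) = 367290 such S), let X_S = 1 if S induces a K_4 (all C(4, 2) = 6 edges present). Then P(X_S = 1) = (1/2)^6 = 1/64. By linearity of expectation, E[# K_4] = C(56, 4) · (1/2)^6 = 367290 / 64 = 183645/32 = 5738.90625.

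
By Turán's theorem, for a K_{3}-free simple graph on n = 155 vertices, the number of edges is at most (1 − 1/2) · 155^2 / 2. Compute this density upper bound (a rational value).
Turán density bound = (1/2) · 155^2/2 = 24025/4 ≈ 6006.25

Turán's theorem: ex(n, K_{r+1}) is achieved by the complete r-partite Turán graph T(n, r) with parts as balanced as possible, and is at most (1 − 1/r) · n^2/2. For r = 2, n = 155: the density bound is (1/2) · 24025/2 = 24025/4 ≈ 6006.25. The integer-valued extremum is e(T(155, 2)) = 6006, which is strictly less than the density bound 24025/4 since 2 ∤ 155 (the parts of T(155, 2) cannot all be equal).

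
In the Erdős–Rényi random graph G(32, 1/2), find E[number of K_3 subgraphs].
E[# K_3] = C(32, 3) · (1/2)^C(3, 2) = 4960 / 2^3 = 620

For each 3-subset S of vertices (there are C(32, 3) = 4960 such S), let X_S = 1 if S induces a K_3 (all C(3, 2) = 3 edges present). Then P(X_S = 1) = (1/2)^3 = 1/8. By linearity of expectation, E[# K_3] = C(32, 3) · (1/2)^3 = 4960 / 8 = 620.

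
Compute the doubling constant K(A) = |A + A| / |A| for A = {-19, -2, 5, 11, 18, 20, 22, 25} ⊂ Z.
K = |A + A| / |A| = 31/8

Enumerate A + A = {a + b : a, b ∈ A}. With |A| = 8, there are |A|^2 = 64 ordered sum pairs; collecting distinct values, A + A = {-38, -21, -14, -8, -4, -1, 1, 3, 6, 9, 10, 16, 18, 20, 22, 23, 25, 27, 29, 30, 31, 33, 36, 38, 40, 42, 43, 44, 45, 47, 50}, so |A + A| = 31. Thus K = 31/8. For comparison, the minimum possible |A + A| over all 8-element sets is 2·8 − 1 = 15 (so min K = 15/8), attained only by arithmetic progressions.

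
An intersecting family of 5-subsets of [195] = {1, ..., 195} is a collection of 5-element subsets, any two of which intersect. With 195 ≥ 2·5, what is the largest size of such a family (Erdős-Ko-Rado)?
max |F| = C(194, 4) = 57211376

The Erdős-Ko-Rado theorem states: for n ≥ 2k, an intersecting family of k-subsets of an n-element set has size at most C(n − 1, k − 1), with equality for 'star' families {A ⊆ [n] : |A| = k, i ∈ A} (fix an element i). For n = 195, k = 5: C(194, 4) = 57211376.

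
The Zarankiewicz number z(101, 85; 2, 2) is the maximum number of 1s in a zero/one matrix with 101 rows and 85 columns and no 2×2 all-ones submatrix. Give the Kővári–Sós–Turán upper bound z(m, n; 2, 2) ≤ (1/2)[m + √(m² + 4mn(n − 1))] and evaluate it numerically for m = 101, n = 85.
z(101, 85; 2, 2) ≤ (1/2)[101 + √(101² + 4·101·85·84)] = (1/2)[101 + √2894761] = 901.1999

Kővári–Sós–Turán: let r_1, ..., r_101 be the row sums and z = Σ r_i the total number of 1s. Each pair of columns can share at most one row with both entries 1 (else a 2×2 all-ones block appears), so Σ_i C(r_i, 2) ≤ C(85, 2) = 3570. By convexity Σ_i C(r_i, 2) ≥ 101·C(z/101, 2) = z(z − 101)/(2·101), giving z² − 101z − 101·85·84 ≤ 0 and hence z ≤ (1/2)[101 + √(10201 + 4·721140)] = (1/2)[101 + √2894761] ≈ (1/2)(101 + 1701.3997) = 901.1999.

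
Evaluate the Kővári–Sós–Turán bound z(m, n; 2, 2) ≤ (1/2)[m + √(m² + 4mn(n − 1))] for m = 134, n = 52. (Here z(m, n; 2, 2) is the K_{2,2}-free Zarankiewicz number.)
z(134, 52; 2, 2) ≤ (1/2)[134 + √(134² + 4·134·52·51)] = (1/2)[134 + √1439428] = 666.8808

Kővári–Sós–Turán: let r_1, ..., r_134 be the row sums and z = Σ r_i the total number of 1s. Each pair of columns can share at most one row with both entries 1 (else a 2×2 all-ones block appears), so Σ_i C(r_i, 2) ≤ C(52, 2) = 1326. By convexity Σ_i C(r_i, 2) ≥ 134·C(z/134, 2) = z(z − 134)/(2·134), giving z² − 134z − 134·52·51 ≤ 0 and hence z ≤ (1/2)[134 + √(17956 + 4·355368)] = (1/2)[134 + √1439428] ≈ (1/2)(134 + 1199.7616) = 666.8808.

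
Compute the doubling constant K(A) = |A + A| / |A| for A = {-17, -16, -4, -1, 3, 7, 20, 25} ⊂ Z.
K = |A + A| / |A| = 34/8 = 17/4

Enumerate A + A = {a + b : a, b ∈ A}. With |A| = 8, there are |A|^2 = 64 ordered sum pairs; collecting distinct values, A + A = {-34, -33, -32, -21, -20, -18, -17, -14, -13, -10, -9, -8, -5, -2, -1, 2, 3, 4, 6, 8, 9, 10, 14, 16, 19, 21, 23, 24, 27, 28, 32, 40, 45, 50}, so |A + A| = 34. Thus K = 34/8 = 17/4. For comparison, the minimum possible |A + A| over all 8-element sets is 2·8 − 1 = 15 (so min K = 15/8), attained only by arithmetic progressions.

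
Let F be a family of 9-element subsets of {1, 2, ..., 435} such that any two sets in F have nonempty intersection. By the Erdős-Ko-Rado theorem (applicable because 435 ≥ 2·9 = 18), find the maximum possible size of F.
max |F| = C(434, 8) = 29256037985248074

The Erdős-Ko-Rado theorem states: for n ≥ 2k, an intersecting family of k-subsets of an n-element set has size at most C(n − 1, k − 1), with equality for 'star' families {A ⊆ [n] : |A| = k, i ∈ A} (fix an element i). For n = 435, k = 9: C(434, 8) = 29256037985248074.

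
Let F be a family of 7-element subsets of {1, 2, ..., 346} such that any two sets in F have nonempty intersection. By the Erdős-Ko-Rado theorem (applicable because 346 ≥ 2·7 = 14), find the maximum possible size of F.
max |F| = C(345, 6) = 2241808767660

The Erdős-Ko-Rado theorem states: for n ≥ 2k, an intersecting family of k-subsets of an n-element set has size at most C(n − 1, k − 1), with equality for 'star' families {A ⊆ [n] : |A| = k, i ∈ A} (fix an element i). For n = 346, k = 7: C(345, 6) = 2241808767660.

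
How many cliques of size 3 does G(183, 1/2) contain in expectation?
E[# K_3] = C(183, 3) · (1/2)^C(3, 2) = 1004731 / 2^3 = 125591.375

For each 3-subset S of vertices (there are C(183, 3) = 1004731 such S), let X_S = 1 if S induces a K_3 (all C(3, 2) = 3 edges present). Then P(X_S = 1) = (1/2)^3 = 1/8. By linearity of expectation, E[# K_3] = C(183, 3) · (1/2)^3 = 1004731 / 8 = 125591.375.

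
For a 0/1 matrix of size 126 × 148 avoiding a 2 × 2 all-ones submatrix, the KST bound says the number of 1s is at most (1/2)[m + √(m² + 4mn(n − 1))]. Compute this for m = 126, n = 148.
z(126, 148; 2, 2) ≤ (1/2)[126 + √(126² + 4·126·148·147)] = (1/2)[126 + √10980900] = 1719.8721

Kővári–Sós–Turán: let r_1, ..., r_126 be the row sums and z = Σ r_i the total number of 1s. Each pair of columns can share at most one row with both entries 1 (else a 2×2 all-ones block appears), so Σ_i C(r_i, 2) ≤ C(148, 2) = 10878. By convexity Σ_i C(r_i, 2) ≥ 126·C(z/126, 2) = z(z − 126)/(2·126), giving z² − 126z − 126·148·147 ≤ 0 and hence z ≤ (1/2)[126 + √(15876 + 4·2741256)] = (1/2)[126 + √10980900] ≈ (1/2)(126 + 3313.7441) = 1719.8721.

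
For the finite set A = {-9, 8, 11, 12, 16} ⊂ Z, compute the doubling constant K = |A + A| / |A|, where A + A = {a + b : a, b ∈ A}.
K = |A + A| / |A| = 14/5

Enumerate A + A = {a + b : a, b ∈ A}. With |A| = 5, there are |A|^2 = 25 ordered sum pairs; collecting distinct values, A + A = {-18, -1, 2, 3, 7, 16, 19, 20, 22, 23, 24, 27, 28, 32}, so |A + A| = 14. Thus K = 14/5. For comparison, the minimum possible |A + A| over all 5-element sets is 2·5 − 1 = 9 (so min K = 9/5), attained only by arithmetic progressions.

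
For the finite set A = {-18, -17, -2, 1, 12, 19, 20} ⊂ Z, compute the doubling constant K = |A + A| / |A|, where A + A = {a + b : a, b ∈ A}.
K = |A + A| / |A| = 26/7

Enumerate A + A = {a + b : a, b ∈ A}. With |A| = 7, there are |A|^2 = 49 ordered sum pairs; collecting distinct values, A + A = {-36, -35, -34, -20, -19, -17, -16, -6, -5, -4, -1, 1, 2, 3, 10, 13, 17, 18, 20, 21, 24, 31, 32, 38, 39, 40}, so |A + A| = 26. Thus K = 26/7. For comparison, the minimum possible |A + A| over all 7-element sets is 2·7 − 1 = 13 (so min K = 13/7), attained only by arithmetic progressions.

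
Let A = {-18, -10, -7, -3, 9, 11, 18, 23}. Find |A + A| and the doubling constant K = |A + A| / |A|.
K = |A + A| / |A| = 34/8 = 17/4

Enumerate A + A = {a + b : a, b ∈ A}. With |A| = 8, there are |A|^2 = 64 ordered sum pairs; collecting distinct values, A + A = {-36, -28, -25, -21, -20, -17, -14, -13, -10, -9, -7, -6, -1, 0, 1, 2, 4, 5, 6, 8, 11, 13, 15, 16, 18, 20, 22, 27, 29, 32, 34, 36, 41, 46}, so |A + A| = 34. Thus K = 34/8 = 17/4. For comparison, the minimum possible |A + A| over all 8-element sets is 2·8 − 1 = 15 (so min K = 15/8), attained only by arithmetic progressions.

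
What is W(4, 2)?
W(4, 2) = 4 + 1 = 5

A 2-term AP is any pair of integers, so a monochromatic 2-AP exists iff some colour is used at least twice. With 4 colours, the colouring i ↦ i on {1, ..., 4} uses each colour once, avoiding any monochromatic pair, so W(4, 2) > 4. For {1, ..., 5}, pigeonhole forces two integers of the same colour, which form a monochromatic 2-AP. Hence W(4, 2) = 5.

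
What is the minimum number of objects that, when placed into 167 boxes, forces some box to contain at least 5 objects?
n = (5 − 1)·167 + 1 = 669

By the generalised pigeonhole principle, to guarantee some box contains ≥ r objects we need more than (r − 1) · k objects total. Threshold: n = (r − 1) · k + 1. With r = 5 and k = 167: n = 4 · 167 + 1 = 668 + 1 = 669. For n = 668 = 4 · 167, we can put exactly 4 objects in every box, avoiding 5 in any single one — so 669 is tight.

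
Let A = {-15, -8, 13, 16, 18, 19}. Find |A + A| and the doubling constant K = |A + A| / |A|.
K = |A + A| / |A| = 20/6 = 10/3

Enumerate A + A = {a + b : a, b ∈ A}. With |A| = 6, there are |A|^2 = 36 ordered sum pairs; collecting distinct values, A + A = {-30, -23, -16, -2, 1, 3, 4, 5, 8, 10, 11, 26, 29, 31, 32, 34, 35, 36, 37, 38}, so |A + A| = 20. Thus K = 20/6 = 10/3. For comparison, the minimum possible |A + A| over all 6-element sets is 2·6 − 1 = 11 (so min K = 11/6), attained only by arithmetic progressions.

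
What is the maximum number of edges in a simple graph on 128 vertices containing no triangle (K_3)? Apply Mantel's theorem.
ex(128, K_3) = ⌊128^2/4⌋ = 4096

Mantel (1907): a triangle-free graph on n vertices has at most ⌊n^2/4⌋ edges, with equality for the complete bipartite graph K_{⌊n/2⌋, ⌈n/2⌉}. For n = 128: ⌊128^2/4⌋ = ⌊16384/4⌋ = 4096. The extremal graph is K_{64, 64}, which has 64·64 = 4096 edges.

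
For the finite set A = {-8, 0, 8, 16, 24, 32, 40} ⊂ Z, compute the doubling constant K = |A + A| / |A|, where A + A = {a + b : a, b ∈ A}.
K = |A + A| / |A| = 13/7

Enumerate A + A = {a + b : a, b ∈ A}. With |A| = 7, there are |A|^2 = 49 ordered sum pairs; collecting distinct values, A + A = {-16, -8, 0, 8, 16, 24, 32, 40, 48, 56, 64, 72, 80}, so |A + A| = 13. Thus K = 13/7. Here |A + A| = 2|A| − 1 = 13, the minimum possible — so K = 13/7 is minimal, which holds iff A is an arithmetic progression.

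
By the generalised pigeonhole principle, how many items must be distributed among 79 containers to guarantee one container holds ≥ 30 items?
n = (30 − 1)·79 + 1 = 2292

By the generalised pigeonhole principle, to guarantee some box contains ≥ r objects we need more than (r − 1) · k objects total. Threshold: n = (r − 1) · k + 1. With r = 30 and k = 79: n = 29 · 79 + 1 = 2291 + 1 = 2292. For n = 2291 = 29 · 79, we can put exactly 29 objects in every box, avoiding 30 in any single one — so 2292 is tight.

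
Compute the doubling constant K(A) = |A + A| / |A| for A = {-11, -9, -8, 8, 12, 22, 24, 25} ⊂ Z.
K = |A + A| / |A| = 32/8 = 4

Enumerate A + A = {a + b : a, b ∈ A}. With |A| = 8, there are |A|^2 = 64 ordered sum pairs; collecting distinct values, A + A = {-22, -20, -19, -18, -17, -16, -3, -1, 0, 1, 3, 4, 11, 13, 14, 15, 16, 17, 20, 24, 30, 32, 33, 34, 36, 37, 44, 46, 47, 48, 49, 50}, so |A + A| = 32. Thus K = 32/8 = 4. For comparison, the minimum possible |A + A| over all 8-element sets is 2·8 − 1 = 15 (so min K = 15/8), attained only by arithmetic progressions.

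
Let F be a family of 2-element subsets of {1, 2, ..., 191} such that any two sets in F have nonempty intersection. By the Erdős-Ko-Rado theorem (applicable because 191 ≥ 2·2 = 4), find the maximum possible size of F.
max |F| = C(190, 1) = 190

Erdős-Ko-Rado (1961): when n ≥ 2k, max |F| = C(n−1, k−1). The bound is attained by the star {A : i ∈ A} for any fixed i ∈ [n]. Here C(191−1, 2−1) = C(190, 1) = 190.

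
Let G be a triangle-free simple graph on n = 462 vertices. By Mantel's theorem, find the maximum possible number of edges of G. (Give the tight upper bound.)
ex(462, K_3) = ⌊462^2/4⌋ = 53361

Mantel (1907): a triangle-free graph on n vertices has at most ⌊n^2/4⌋ edges, with equality for the complete bipartite graph K_{⌊n/2⌋, ⌈n/2⌉}. For n = 462: ⌊462^2/4⌋ = ⌊213444/4⌋ = 53361. The extremal graph is K_{231, 231}, which has 231·231 = 53361 edges.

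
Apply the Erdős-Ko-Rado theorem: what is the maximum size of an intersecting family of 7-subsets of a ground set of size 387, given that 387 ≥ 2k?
max |F| = C(386, 6) = 4418083042912

Erdős-Ko-Rado (1961): when n ≥ 2k, max |F| = C(n−1, k−1). The bound is attained by the star {A : i ∈ A} for any fixed i ∈ [n]. Here C(387−1, 7−1) = C(386, 6) = 4418083042912.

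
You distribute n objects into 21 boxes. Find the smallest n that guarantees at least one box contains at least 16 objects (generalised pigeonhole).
n = (16 − 1)·21 + 1 = 316

By the generalised pigeonhole principle, to guarantee some box contains ≥ r objects we need more than (r − 1) · k objects total. Threshold: n = (r − 1) · k + 1. With r = 16 and k = 21: n = 15 · 21 + 1 = 315 + 1 = 316. For n = 315 = 15 · 21, we can put exactly 15 objects in every box, avoiding 16 in any single one — so 316 is tight.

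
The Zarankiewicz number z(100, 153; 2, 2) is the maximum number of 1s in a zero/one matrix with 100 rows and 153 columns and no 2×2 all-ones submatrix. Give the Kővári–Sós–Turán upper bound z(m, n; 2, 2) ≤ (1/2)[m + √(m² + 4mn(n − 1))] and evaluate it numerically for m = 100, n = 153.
z(100, 153; 2, 2) ≤ (1/2)[100 + √(100² + 4·100·153·152)] = (1/2)[100 + √9312400] = 1575.8113

Kővári–Sós–Turán: let r_1, ..., r_100 be the row sums and z = Σ r_i the total number of 1s. Each pair of columns can share at most one row with both entries 1 (else a 2×2 all-ones block appears), so Σ_i C(r_i, 2) ≤ C(153, 2) = 11628. By convexity Σ_i C(r_i, 2) ≥ 100·C(z/100, 2) = z(z − 100)/(2·100), giving z² − 100z − 100·153·152 ≤ 0 and hence z ≤ (1/2)[100 + √(10000 + 4·2325600)] = (1/2)[100 + √9312400] ≈ (1/2)(100 + 3051.6225) = 1575.8113.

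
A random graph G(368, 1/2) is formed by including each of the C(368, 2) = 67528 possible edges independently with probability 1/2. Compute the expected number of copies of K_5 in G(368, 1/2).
E[# K_5] = C(368, 5) · (1/2)^C(5, 2) = 54727797488 / 2^10 = 3420487343/64 = 53445114.734375

For each 5-subset S of vertices (there are C(368, 5) = 54727797488 such S), let X_S = 1 if S induces a K_5 (all C(5, 2) = 10 edges present). Then P(X_S = 1) = (1/2)^10 = 1/1024. By linearity of expectation, E[# K_5] = C(368, 5) · (1/2)^10 = 54727797488 / 1024 = 3420487343/64 = 53445114.734375.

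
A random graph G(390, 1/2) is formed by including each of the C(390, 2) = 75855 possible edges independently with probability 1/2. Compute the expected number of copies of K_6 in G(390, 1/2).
E[# K_6] = C(390, 6) · (1/2)^C(6, 2) = 4701889697505 / 2^15 ≈ 143490286.178741

For each 6-subset S of vertices (there are C(390, 6) = 4701889697505 such S), let X_S = 1 if S induces a K_6 (all C(6, 2) = 15 edges present). Then P(X_S = 1) = (1/2)^15 = 1/32768. By linearity of expectation, E[# K_6] = C(390, 6) · (1/2)^15 = 4701889697505 / 32768 ≈ 143490286.178741.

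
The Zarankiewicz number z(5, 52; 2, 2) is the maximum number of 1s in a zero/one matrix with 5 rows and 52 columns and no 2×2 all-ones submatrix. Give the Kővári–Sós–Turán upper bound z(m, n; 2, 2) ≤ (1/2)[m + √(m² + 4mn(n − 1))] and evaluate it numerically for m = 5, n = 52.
z(5, 52; 2, 2) ≤ (1/2)[5 + √(5² + 4·5·52·51)] = (1/2)[5 + √53065] = 117.6792

Kővári–Sós–Turán: let r_1, ..., r_5 be the row sums and z = Σ r_i the total number of 1s. Each pair of columns can share at most one row with both entries 1 (else a 2×2 all-ones block appears), so Σ_i C(r_i, 2) ≤ C(52, 2) = 1326. By convexity Σ_i C(r_i, 2) ≥ 5·C(z/5, 2) = z(z − 5)/(2·5), giving z² − 5z − 5·52·51 ≤ 0 and hence z ≤ (1/2)[5 + √(25 + 4·13260)] = (1/2)[5 + √53065] ≈ (1/2)(5 + 230.3584) = 117.6792.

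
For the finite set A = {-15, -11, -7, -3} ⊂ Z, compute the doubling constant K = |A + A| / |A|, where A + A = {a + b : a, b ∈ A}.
K = |A + A| / |A| = 7/4

Enumerate A + A = {a + b : a, b ∈ A}. With |A| = 4, there are |A|^2 = 16 ordered sum pairs; collecting distinct values, A + A = {-30, -26, -22, -18, -14, -10, -6}, so |A + A| = 7. Thus K = 7/4. Here |A + A| = 2|A| − 1 = 7, the minimum possible — so K = 7/4 is minimal, which holds iff A is an arithmetic progression.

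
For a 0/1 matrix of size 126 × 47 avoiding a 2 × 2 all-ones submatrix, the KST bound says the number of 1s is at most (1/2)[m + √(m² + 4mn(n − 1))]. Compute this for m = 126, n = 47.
z(126, 47; 2, 2) ≤ (1/2)[126 + √(126² + 4·126·47·46)] = (1/2)[126 + √1105524] = 588.7195

Kővári–Sós–Turán: let r_1, ..., r_126 be the row sums and z = Σ r_i the total number of 1s. Each pair of columns can share at most one row with both entries 1 (else a 2×2 all-ones block appears), so Σ_i C(r_i, 2) ≤ C(47, 2) = 1081. By convexity Σ_i C(r_i, 2) ≥ 126·C(z/126, 2) = z(z − 126)/(2·126), giving z² − 126z − 126·47·46 ≤ 0 and hence z ≤ (1/2)[126 + √(15876 + 4·272412)] = (1/2)[126 + √1105524] ≈ (1/2)(126 + 1051.439) = 588.7195.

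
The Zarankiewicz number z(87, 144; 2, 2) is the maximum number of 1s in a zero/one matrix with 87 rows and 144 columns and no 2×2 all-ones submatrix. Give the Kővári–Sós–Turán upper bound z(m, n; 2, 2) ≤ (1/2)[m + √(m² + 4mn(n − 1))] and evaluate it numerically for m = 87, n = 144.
z(87, 144; 2, 2) ≤ (1/2)[87 + √(87² + 4·87·144·143)] = (1/2)[87 + √7173585] = 1382.6775

Kővári–Sós–Turán: let r_1, ..., r_87 be the row sums and z = Σ r_i the total number of 1s. Each pair of columns can share at most one row with both entries 1 (else a 2×2 all-ones block appears), so Σ_i C(r_i, 2) ≤ C(144, 2) = 10296. By convexity Σ_i C(r_i, 2) ≥ 87·C(z/87, 2) = z(z − 87)/(2·87), giving z² − 87z − 87·144·143 ≤ 0 and hence z ≤ (1/2)[87 + √(7569 + 4·1791504)] = (1/2)[87 + √7173585] ≈ (1/2)(87 + 2678.3549) = 1382.6775.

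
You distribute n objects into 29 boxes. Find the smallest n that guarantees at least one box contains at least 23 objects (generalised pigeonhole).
n = (23 − 1)·29 + 1 = 639

By the generalised pigeonhole principle, to guarantee some box contains ≥ r objects we need more than (r − 1) · k objects total. Threshold: n = (r − 1) · k + 1. With r = 23 and k = 29: n = 22 · 29 + 1 = 638 + 1 = 639. For n = 638 = 22 · 29, we can put exactly 22 objects in every box, avoiding 23 in any single one — so 639 is tight.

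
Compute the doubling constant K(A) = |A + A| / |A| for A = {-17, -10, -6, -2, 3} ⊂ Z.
K = |A + A| / |A| = 14/5

Enumerate A + A = {a + b : a, b ∈ A}. With |A| = 5, there are |A|^2 = 25 ordered sum pairs; collecting distinct values, A + A = {-34, -27, -23, -20, -19, -16, -14, -12, -8, -7, -4, -3, 1, 6}, so |A + A| = 14. Thus K = 14/5. For comparison, the minimum possible |A + A| over all 5-element sets is 2·5 − 1 = 9 (so min K = 9/5), attained only by arithmetic progressions.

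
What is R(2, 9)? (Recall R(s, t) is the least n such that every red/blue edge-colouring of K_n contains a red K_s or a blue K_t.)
R(2, 9) = 9

R(2, k) = k for all k ≥ 2: in a 2-colouring of K_k, either some edge is red (a red K_2) or all edges are blue (a blue K_k). And K_{8} coloured all-blue has no blue K_9, so R(2, 9) > 8. Hence R(2, 9) = 9.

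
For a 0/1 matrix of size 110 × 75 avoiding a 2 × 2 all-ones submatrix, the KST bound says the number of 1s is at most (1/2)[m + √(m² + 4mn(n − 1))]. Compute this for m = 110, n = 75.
z(110, 75; 2, 2) ≤ (1/2)[110 + √(110² + 4·110·75·74)] = (1/2)[110 + √2454100] = 838.2784

Kővári–Sós–Turán: let r_1, ..., r_110 be the row sums and z = Σ r_i the total number of 1s. Each pair of columns can share at most one row with both entries 1 (else a 2×2 all-ones block appears), so Σ_i C(r_i, 2) ≤ C(75, 2) = 2775. By convexity Σ_i C(r_i, 2) ≥ 110·C(z/110, 2) = z(z − 110)/(2·110), giving z² − 110z − 110·75·74 ≤ 0 and hence z ≤ (1/2)[110 + √(12100 + 4·610500)] = (1/2)[110 + √2454100] ≈ (1/2)(110 + 1566.5567) = 838.2784.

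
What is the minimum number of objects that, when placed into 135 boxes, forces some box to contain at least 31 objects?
n = (31 − 1)·135 + 1 = 4051

By the generalised pigeonhole principle, to guarantee some box contains ≥ r objects we need more than (r − 1) · k objects total. Threshold: n = (r − 1) · k + 1. With r = 31 and k = 135: n = 30 · 135 + 1 = 4050 + 1 = 4051. For n = 4050 = 30 · 135, we can put exactly 30 objects in every box, avoiding 31 in any single one — so 4051 is tight.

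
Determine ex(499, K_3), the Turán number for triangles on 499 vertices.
ex(499, K_3) = ⌊499^2/4⌋ = 62250

Mantel (1907): a triangle-free graph on n vertices has at most ⌊n^2/4⌋ edges, with equality for the complete bipartite graph K_{⌊n/2⌋, ⌈n/2⌉}. For n = 499: ⌊499^2/4⌋ = ⌊249001/4⌋ = 62250. The extremal graph is K_{249, 250}, which has 249·250 = 62250 edges.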